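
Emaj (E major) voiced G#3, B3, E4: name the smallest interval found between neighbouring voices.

minor third

Adjacent intervals: G#3→B3 = minor third; B3→E4 = perfect fourth.
The smallest is G#3 to B3, a minor third (3 semitones).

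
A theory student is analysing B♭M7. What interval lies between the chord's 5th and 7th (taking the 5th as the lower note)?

M3

B♭ major seventh is spelled B♭-D-F-A.
5th = F; 7th = A.
From F to A is 4 semitones, exactly the major third.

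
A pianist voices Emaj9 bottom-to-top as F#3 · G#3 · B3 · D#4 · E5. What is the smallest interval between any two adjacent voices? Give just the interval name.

major 2nd

Adjacent intervals: F#3→G#3 = major second; G#3→B3 = minor third; B3→D#4 = major third; D#4→E5 = minor ninth.
The smallest is F#3 to G#3, a major second (2 semitones).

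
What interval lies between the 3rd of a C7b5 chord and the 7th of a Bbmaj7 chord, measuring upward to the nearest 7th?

perfect fourth

The 3rd of C7b5 is E; the 7th of Bbmaj7 is A.
Counting 4 letters and 5 half steps from E gives a perfect fourth.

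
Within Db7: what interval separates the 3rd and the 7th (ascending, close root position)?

d5

Spelling the chord: Db-F-Ab-Cb.
That puts F below Cb.
5 letter names make it a fifth; at 6 semitones (a half step narrower than perfect) the quality is diminished.
This 3–7 tritone is the characteristic tension at the heart of the dominant sound.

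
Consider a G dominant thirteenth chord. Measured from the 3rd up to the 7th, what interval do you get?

G13 (G dominant thirteenth): G B D F A E.
That puts B below F.
5 letter names make it a fifth; at 6 semitones (a half step narrower than perfect) the quality is diminished.

diminished fifth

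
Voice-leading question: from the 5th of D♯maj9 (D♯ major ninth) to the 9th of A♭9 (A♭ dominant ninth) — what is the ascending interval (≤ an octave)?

diminished 2nd

The 5th of D♯maj9 (D♯ major ninth) is A♯; the 9th of A♭9 (A♭ dominant ninth) is B♭.
A♯ up to B♭ is 0 semitones, a whole step narrower than a major second, so the interval is diminished.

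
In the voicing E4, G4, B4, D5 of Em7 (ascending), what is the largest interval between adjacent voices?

major 3rd

Adjacent intervals: E4→G4 = minor third; G4→B4 = major third; B4→D5 = minor third.
The largest is G4 to B4, a major third (4 semitones).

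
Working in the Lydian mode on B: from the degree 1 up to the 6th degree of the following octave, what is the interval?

major thirteenth

Spelling the Lydian mode on B: B C# D# E# F# G# A#.
So we need the interval from B up to G#.
Counting 13 letters and 21 half steps from B gives a major thirteenth.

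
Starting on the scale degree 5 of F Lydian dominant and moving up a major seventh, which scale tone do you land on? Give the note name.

The scale is F G A B C D E♭.
The scale degree 5 is C; a major seventh above that is B — scale degree 4.

B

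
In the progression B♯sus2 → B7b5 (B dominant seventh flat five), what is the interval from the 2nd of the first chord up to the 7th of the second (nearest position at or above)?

B♯sus2 has C𝄪 as its 2nd, and B7b5 (B dominant seventh flat five) has A as its 7th.
C𝄪 up to A is 7 semitones, a whole step narrower than a major sixth, so the interval is diminished.

diminished sixth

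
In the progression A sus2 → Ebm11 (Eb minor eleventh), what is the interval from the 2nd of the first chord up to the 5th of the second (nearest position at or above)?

The 2nd of A sus2 is B; the 5th of Ebm11 (Eb minor eleventh) is Bb.
8 letter names make it an octave; at 11 semitones (a half step narrower than perfect) the quality is diminished.

diminished 8th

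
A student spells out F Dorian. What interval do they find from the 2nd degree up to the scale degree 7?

minor sixth

F dorian: F G A♭ B♭ C D E♭.
That puts G below E♭.
From G to E♭: 8 semitones over a sixth = minor.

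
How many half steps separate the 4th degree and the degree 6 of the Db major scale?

4

The scale is Db Eb F Gb Ab Bb C.
Gb up to Bb is a major third — 4 semitones.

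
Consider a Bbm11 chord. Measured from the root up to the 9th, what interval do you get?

Spelling the chord: Bb Db F Ab C Eb.
The root is Bb and the 9th is C.
Counting 9 letters and 14 half steps from Bb gives a major ninth.

major 9th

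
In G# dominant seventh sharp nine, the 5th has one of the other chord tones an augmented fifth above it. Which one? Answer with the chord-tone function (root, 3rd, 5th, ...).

G#7#9 is spelled G#, B#, D#, F#, A##.
The 5th is D#. An augmented fifth above D# is A##.
A## is the chord's 9th.

9th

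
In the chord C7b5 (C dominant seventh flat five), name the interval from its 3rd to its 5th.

C7b5 is spelled C–E–Gb–Bb.
3rd = E; 5th = Gb.
3 letter names make it a third; at 2 semitones (a whole step narrower than major) the quality is diminished.

d3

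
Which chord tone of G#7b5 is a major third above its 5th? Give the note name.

F#

Spelling the chord: G#, B#, D, F#.
The 5th is D. A major third above D is F#.
F# is the chord's 7th.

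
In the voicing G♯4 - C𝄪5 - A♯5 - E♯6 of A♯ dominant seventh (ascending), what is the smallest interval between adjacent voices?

augmented fourth

Adjacent intervals: G♯4→C𝄪5 = augmented fourth; C𝄪5→A♯5 = minor sixth; A♯5→E♯6 = perfect fifth.
The smallest is G♯4 to C𝄪5, an augmented fourth (6 semitones).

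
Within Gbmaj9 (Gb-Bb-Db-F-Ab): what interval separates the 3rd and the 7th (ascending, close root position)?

perfect fifth

That puts Bb below F.
Counting 5 letters and 7 half steps from Bb gives a perfect fifth.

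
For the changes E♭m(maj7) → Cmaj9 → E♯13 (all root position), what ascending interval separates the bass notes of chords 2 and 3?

The roots are C and E♯.
3 letter names make it a third; at 5 semitones (a half step wider than major) the quality is augmented.

augmented third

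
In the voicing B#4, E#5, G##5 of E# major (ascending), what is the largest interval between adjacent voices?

Adjacent intervals: B#4→E#5 = perfect fourth; E#5→G##5 = major third.
The largest is B#4 to E#5, a perfect fourth (5 semitones).

perfect 4th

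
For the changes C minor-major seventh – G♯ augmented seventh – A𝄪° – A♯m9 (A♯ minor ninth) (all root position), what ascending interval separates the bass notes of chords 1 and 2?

The roots are C and G♯.
C up to G♯ is 8 semitones, a half step wider than a perfect fifth, so the interval is augmented.

augmented fifth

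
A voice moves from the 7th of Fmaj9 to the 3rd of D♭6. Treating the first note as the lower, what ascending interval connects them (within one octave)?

minor second

Fmaj9 has E as its 7th, and D♭6 has F as its 3rd.
From E to F: 1 semitone over a second = minor.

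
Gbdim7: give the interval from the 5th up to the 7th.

minor third

Spelling the chord: Gb, Bbb, Dbb, Fbb.
5th = Dbb; 7th = Fbb.
From Dbb to Fbb: 3 semitones over a third = minor.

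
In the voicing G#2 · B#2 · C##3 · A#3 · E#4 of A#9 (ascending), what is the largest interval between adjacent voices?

Adjacent intervals: G#2→B#2 = major third; B#2→C##3 = major second; C##3→A#3 = minor sixth; A#3→E#4 = perfect fifth.
The largest is C##3 to A#3, a minor sixth (8 semitones).

minor sixth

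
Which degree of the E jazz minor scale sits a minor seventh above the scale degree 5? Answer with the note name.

The scale is E F# G A B C# D#.
The scale degree 5 is B; a minor seventh above that is A — scale degree 4.

A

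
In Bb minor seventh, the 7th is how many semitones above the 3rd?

Bb-7: Bb–Db–F–Ab.
Db to Ab is a perfect fifth: 7 semitones.

7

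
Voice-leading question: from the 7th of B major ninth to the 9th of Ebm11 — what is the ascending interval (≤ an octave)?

diminished sixth

The 7th of B major ninth is A#; the 9th of Ebm11 is F.
From A# to F: 7 semitones over a sixth = diminished.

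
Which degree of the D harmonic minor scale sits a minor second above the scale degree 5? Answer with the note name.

Bb

The scale is D E F G A Bb C#.
The scale degree 5 is A; a minor second above that is Bb — scale degree 6.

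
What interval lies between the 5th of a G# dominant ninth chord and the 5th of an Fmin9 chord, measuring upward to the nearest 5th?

The 5th of G# dominant ninth is D#; the 5th of Fmin9 is C.
7 letter names make it a seventh; at 9 semitones (a whole step narrower than major) the quality is diminished.

diminished 7th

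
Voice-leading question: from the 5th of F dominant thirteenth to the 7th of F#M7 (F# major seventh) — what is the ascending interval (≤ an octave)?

F dominant thirteenth has C as its 5th, and F#M7 (F# major seventh) has E# as its 7th.
C up to E# is 5 semitones, a half step wider than a major third, so the interval is augmented.

A3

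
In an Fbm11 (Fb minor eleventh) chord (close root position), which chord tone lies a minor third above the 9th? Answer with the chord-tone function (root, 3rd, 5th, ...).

Spelling the chord: Fb, Abb, Cb, Ebb, Gb, Bbb.
The 9th is Gb. A minor third above Gb is Bbb.
Bbb is the chord's 11th.

11th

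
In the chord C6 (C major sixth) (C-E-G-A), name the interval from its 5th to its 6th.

M2

The 5th is G and the 6th is A.
G up to A spans 2 letter names and 2 semitones — a major second.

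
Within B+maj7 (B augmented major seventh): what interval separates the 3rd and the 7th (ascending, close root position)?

The chord tones of B+maj7 (B augmented major seventh) are B-D#-F##-A#.
The 3rd is D# and the 7th is A#.
From D# to A# is 7 semitones, exactly the perfect fifth.

perfect fifth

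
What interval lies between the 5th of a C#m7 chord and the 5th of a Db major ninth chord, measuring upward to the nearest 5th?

diminished second

C#m7 has G# as its 5th, and Db major ninth has Ab as its 5th.
From G# to Ab: 0 semitones over a second = diminished.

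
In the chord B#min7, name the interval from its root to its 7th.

The chord tones of B# minor seventh are B#–D#–F##–A#.
That puts B# below A#.
B# up to A# is 10 semitones, a half step narrower than a major seventh, so the interval is minor.

minor seventh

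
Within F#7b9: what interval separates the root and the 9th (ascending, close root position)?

F# dominant seventh flat nine: F#-A#-C#-E-G.
So we need the interval from F# up to G.
From F# to G: 13 semitones over a ninth = minor.

minor 9th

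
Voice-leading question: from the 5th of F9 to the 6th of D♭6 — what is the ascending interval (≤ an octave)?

m7

F9 has C as its 5th, and D♭6 has B♭ as its 6th.
From C to B♭: 10 semitones over a seventh = minor.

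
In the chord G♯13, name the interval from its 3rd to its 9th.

minor seventh

Spelling the chord: G♯–B♯–D♯–F♯–A♯–E♯.
That puts B♯ below A♯.
From B♯ to A♯: 10 semitones over a seventh = minor.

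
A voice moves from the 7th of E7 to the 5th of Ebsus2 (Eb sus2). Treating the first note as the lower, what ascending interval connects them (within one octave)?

The 7th of E7 is D; the 5th of Ebsus2 (Eb sus2) is Bb.
From D to Bb: 8 semitones over a sixth = minor.

minor 6th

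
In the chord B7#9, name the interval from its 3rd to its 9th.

major seventh

B7#9: B–D#–F#–A–C##.
So we need the interval from D# up to C##.
D# up to C## spans 7 letter names and 11 semitones — a major seventh.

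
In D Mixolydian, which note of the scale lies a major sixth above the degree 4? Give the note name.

The scale is D E F# G A B C.
The degree 4 is G; a major sixth above that is E — scale degree 2.

E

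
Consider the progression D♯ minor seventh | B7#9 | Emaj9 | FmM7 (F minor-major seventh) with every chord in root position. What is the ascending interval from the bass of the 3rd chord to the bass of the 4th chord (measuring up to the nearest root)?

minor second

The roots are E and F.
2 letter names make it a second; at 1 semitone (a half step narrower than major) the quality is minor.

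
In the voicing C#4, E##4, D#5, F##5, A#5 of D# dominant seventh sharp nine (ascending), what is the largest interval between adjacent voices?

Adjacent intervals: C#4→E##4 = augmented third; E##4→D#5 = diminished seventh; D#5→F##5 = major third; F##5→A#5 = minor third.
The largest is E##4 to D#5, a diminished seventh (9 semitones).

diminished seventh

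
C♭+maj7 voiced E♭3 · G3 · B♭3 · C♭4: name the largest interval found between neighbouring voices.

major 3rd

Adjacent intervals: E♭3→G3 = major third; G3→B♭3 = minor third; B♭3→C♭4 = minor second.
The largest is E♭3 to G3, a major third (4 semitones).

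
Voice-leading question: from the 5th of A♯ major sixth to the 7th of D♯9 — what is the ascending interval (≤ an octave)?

A♯ major sixth has E♯ as its 5th, and D♯9 has C♯ as its 7th.
From E♯ to C♯: 8 semitones over a sixth = minor.

m6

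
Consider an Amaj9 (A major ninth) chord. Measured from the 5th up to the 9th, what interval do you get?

The chord tones of Amaj9 are A C♯ E G♯ B.
So we need the interval from E up to B.
E up to B spans 5 letter names and 7 semitones — a perfect fifth.

perfect 5th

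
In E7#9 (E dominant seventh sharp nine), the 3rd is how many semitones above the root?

Spelling the chord: E–G#–B–D–F##.
E to G# is a major third: 4 semitones.

4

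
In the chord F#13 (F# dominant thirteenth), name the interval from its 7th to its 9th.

F#13: F#–A#–C#–E–G#–D#.
So we need the interval from E up to G#.
E up to G# spans 3 letter names and 4 semitones — a major third.

major third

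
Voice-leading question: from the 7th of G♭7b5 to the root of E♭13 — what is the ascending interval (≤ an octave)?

The 7th of G♭7b5 is F♭; the root of E♭13 is E♭.
Counting 7 letters and 11 half steps from F♭ gives a major seventh.

major seventh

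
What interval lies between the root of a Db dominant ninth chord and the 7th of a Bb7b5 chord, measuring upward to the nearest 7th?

Db dominant ninth has Db as its root, and Bb7b5 has Ab as its 7th.
From Db to Ab is 7 semitones, exactly the perfect fifth.

perfect fifth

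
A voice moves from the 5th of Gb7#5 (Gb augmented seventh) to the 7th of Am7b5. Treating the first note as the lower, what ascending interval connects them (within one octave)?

perfect fourth

Gb7#5 (Gb augmented seventh) has D as its 5th, and Am7b5 has G as its 7th.
Counting 4 letters and 5 half steps from D gives a perfect fourth.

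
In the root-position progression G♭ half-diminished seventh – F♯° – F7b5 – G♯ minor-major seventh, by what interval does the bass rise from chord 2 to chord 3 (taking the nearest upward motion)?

The roots are F♯ and F.
F♯ up to F is 11 semitones, a half step narrower than a perfect octave, so the interval is diminished.

diminished octave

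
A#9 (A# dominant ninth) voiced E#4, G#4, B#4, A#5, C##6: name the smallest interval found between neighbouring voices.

minor third

Adjacent intervals: E#4→G#4 = minor third; G#4→B#4 = major third; B#4→A#5 = minor seventh; A#5→C##6 = major third.
The smallest is E#4 to G#4, a minor third (3 semitones).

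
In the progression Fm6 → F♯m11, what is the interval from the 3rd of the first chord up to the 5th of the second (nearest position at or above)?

Fm6 has A♭ as its 3rd, and F♯m11 has C♯ as its 5th.
3 letter names make it a third; at 5 semitones (a half step wider than major) the quality is augmented.

augmented third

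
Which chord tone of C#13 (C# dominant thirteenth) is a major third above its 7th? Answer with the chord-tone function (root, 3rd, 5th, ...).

9th

C# dominant thirteenth: C#–E#–G#–B–D#–A#.
The 7th is B. A major third above B is D#.
D# is the chord's 9th.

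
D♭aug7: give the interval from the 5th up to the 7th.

Spelling the chord: D♭–F–A–C♭.
The 5th is A and the 7th is C♭.
From A to C♭: 2 semitones over a third = diminished.

diminished third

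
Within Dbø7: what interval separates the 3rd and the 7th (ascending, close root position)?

Db half-diminished seventh: Db, Fb, Abb, Cb.
3rd = Fb; 7th = Cb.
From Fb to Cb is 7 semitones, exactly the perfect fifth.

perfect fifth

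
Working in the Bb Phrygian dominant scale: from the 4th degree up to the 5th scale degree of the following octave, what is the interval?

Bb phrygian dominant: Bb Cb D Eb F Gb Ab.
4th degree = Eb; 5th scale degree (up an octave) = F.
From Eb to F is 14 semitones, exactly the major ninth.

major ninth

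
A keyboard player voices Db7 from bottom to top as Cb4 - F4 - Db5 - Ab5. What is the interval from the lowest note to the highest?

The outer voices are Cb4 and Ab5.
Counting 13 letters and 21 half steps from Cb gives a major thirteenth.

major thirteenth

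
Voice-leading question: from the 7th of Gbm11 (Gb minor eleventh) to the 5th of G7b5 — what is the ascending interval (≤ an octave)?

M6

The 7th of Gbm11 (Gb minor eleventh) is Fb; the 5th of G7b5 is Db.
From Fb to Db is 9 semitones, exactly the major sixth.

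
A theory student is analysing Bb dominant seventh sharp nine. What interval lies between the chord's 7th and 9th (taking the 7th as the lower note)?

Bb7#9 is spelled Bb-D-F-Ab-C#.
The 7th is Ab and the 9th is C#.
Ab up to C# is 5 semitones, a half step wider than a major third, so the interval is augmented.

augmented third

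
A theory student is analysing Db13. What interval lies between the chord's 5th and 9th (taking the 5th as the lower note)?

perfect fifth

The chord tones of Db13 are Db-F-Ab-Cb-Eb-Bb.
The 5th is Ab and the 9th is Eb.
Counting 5 letters and 7 half steps from Ab gives a perfect fifth.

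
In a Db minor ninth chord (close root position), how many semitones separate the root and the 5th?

7

Spelling the chord: Db Fb Ab Cb Eb.
Db to Ab is a perfect fifth: 7 semitones.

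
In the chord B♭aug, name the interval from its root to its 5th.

augmented fifth

B♭ augmented is spelled B♭-D-F♯.
The root is B♭ and the 5th is F♯.
From B♭ to F♯: 8 semitones over a fifth = augmented.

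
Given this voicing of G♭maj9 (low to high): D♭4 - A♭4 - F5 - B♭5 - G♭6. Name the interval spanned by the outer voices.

perfect 18th

The outer voices are D♭4 and G♭6.
D♭ up to G♭ spans 18 letter names and 29 semitones — a perfect 18th.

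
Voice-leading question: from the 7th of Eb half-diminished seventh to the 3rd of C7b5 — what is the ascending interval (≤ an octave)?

augmented 2nd

The 7th of Eb half-diminished seventh is Db; the 3rd of C7b5 is E.
2 letter names make it a second; at 3 semitones (a half step wider than major) the quality is augmented.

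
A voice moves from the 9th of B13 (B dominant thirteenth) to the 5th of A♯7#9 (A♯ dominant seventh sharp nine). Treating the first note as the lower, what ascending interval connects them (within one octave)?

B13 (B dominant thirteenth) has C♯ as its 9th, and A♯7#9 (A♯ dominant seventh sharp nine) has E♯ as its 5th.
Counting 3 letters and 4 half steps from C♯ gives a major third.

major third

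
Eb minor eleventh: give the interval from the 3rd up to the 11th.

Ebm11: Eb, Gb, Bb, Db, F, Ab.
That puts Gb below Ab.
Gb up to Ab spans 9 letter names and 14 semitones — a major ninth.

major ninth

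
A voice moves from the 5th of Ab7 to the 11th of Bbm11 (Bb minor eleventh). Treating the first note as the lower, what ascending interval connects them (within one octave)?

P1

The 5th of Ab7 is Eb; the 11th of Bbm11 (Bb minor eleventh) is Eb.
Counting 1 letters and 0 half steps from Eb gives a perfect unison.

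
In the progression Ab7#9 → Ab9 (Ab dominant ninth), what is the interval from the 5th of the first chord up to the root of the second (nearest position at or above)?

Ab7#9 has Eb as its 5th, and Ab9 (Ab dominant ninth) has Ab as its root.
Eb up to Ab spans 4 letter names and 5 semitones — a perfect fourth.

perfect fourth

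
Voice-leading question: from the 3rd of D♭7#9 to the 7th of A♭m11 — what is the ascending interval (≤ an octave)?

minor 2nd

D♭7#9 has F as its 3rd, and A♭m11 has G♭ as its 7th.
From F to G♭: 1 semitone over a second = minor.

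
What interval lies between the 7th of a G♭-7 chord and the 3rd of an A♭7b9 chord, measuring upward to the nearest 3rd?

The 7th of G♭-7 is F♭; the 3rd of A♭7b9 is C.
5 letter names make it a fifth; at 8 semitones (a half step wider than perfect) the quality is augmented.

augmented fifth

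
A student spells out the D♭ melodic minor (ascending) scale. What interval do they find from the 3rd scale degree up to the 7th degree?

Spelling the D♭ melodic minor (ascending) scale: D♭ E♭ F♭ G♭ A♭ B♭ C.
The 3rd scale degree is F♭ and the 7th degree is C.
F♭ up to C is 8 semitones, a half step wider than a perfect fifth, so the interval is augmented.

augmented fifth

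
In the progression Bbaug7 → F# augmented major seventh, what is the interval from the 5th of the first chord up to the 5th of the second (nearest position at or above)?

augmented fifth

Bbaug7 has F# as its 5th, and F# augmented major seventh has C## as its 5th.
F# up to C## is 8 semitones, a half step wider than a perfect fifth, so the interval is augmented.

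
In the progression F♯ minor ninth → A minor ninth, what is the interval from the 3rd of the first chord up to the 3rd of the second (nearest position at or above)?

F♯ minor ninth has A as its 3rd, and A minor ninth has C as its 3rd.
From A to C: 3 semitones over a third = minor.

minor third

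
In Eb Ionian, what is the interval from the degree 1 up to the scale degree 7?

major 7th

Eb major: Eb F G Ab Bb C D.
The degree 1 is Eb and the degree 7 is D.
Counting 7 letters and 11 half steps from Eb gives a major seventh.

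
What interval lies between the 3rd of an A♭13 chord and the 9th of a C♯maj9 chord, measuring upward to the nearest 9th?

augmented second

The 3rd of A♭13 is C; the 9th of C♯maj9 is D♯.
C up to D♯ is 3 semitones, a half step wider than a major second, so the interval is augmented.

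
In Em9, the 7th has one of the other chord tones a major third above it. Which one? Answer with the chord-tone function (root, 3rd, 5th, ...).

9th

E minor ninth is spelled E-G-B-D-F♯.
The 7th is D. A major third above D is F♯.
F♯ is the chord's 9th.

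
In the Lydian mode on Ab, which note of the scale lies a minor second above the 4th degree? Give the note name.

Eb

The scale is Ab Bb C D Eb F G.
The 4th degree is D; a minor second above that is Eb — scale degree 5.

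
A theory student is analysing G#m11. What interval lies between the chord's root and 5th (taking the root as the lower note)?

perfect 5th

G#m11: G# B D# F# A# C#.
So we need the interval from G# up to D#.
Counting 5 letters and 7 half steps from G# gives a perfect fifth.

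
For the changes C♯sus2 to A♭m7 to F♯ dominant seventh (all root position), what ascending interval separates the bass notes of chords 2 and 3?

The roots are A♭ and F♯.
From A♭ to F♯: 10 semitones over a sixth = augmented.

augmented 6th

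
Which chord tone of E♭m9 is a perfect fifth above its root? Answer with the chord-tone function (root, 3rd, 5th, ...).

5th

Spelling the chord: E♭–G♭–B♭–D♭–F.
The root is E♭. A perfect fifth above E♭ is B♭.
B♭ is the chord's 5th.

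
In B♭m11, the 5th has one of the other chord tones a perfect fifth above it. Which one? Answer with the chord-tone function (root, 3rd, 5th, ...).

B♭ minor eleventh is spelled B♭ D♭ F A♭ C E♭.
The 5th is F. A perfect fifth above F is C.
C is the chord's 9th.

9th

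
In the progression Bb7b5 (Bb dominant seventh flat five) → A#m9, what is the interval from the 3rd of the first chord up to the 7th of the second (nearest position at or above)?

augmented fourth

Bb7b5 (Bb dominant seventh flat five) has D as its 3rd, and A#m9 has G# as its 7th.
From D to G#: 6 semitones over a fourth = augmented.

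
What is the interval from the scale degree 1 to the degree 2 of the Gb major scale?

major 2nd

The scale runs Gb Ab Bb Cb Db Eb F.
Scale degree 1 = Gb; 2nd degree = Ab.
From Gb to Ab is 2 semitones, exactly the major second.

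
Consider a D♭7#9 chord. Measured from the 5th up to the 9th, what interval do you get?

D♭7#9 (D♭ dominant seventh sharp nine) is spelled D♭-F-A♭-C♭-E.
5th = A♭; 9th = E.
From A♭ to E: 8 semitones over a fifth = augmented.

augmented 5th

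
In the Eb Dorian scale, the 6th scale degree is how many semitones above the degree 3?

6

The scale is Eb F Gb Ab Bb C Db.
Gb up to C is an augmented fourth — 6 semitones.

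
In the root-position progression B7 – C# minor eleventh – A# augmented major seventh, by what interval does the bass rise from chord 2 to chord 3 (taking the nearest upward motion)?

The roots are C# and A#.
Counting 6 letters and 9 half steps from C# gives a major sixth.

major sixth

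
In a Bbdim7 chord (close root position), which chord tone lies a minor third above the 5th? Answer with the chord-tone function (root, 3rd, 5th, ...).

7th

The chord tones of Bb°7 (Bb diminished seventh) are Bb, Db, Fb, Abb.
The 5th is Fb. A minor third above Fb is Abb.
Abb is the chord's 7th.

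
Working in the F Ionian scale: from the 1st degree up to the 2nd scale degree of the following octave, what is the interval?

The scale runs F G A Bb C D E.
The 1st degree is F and the 2nd scale degree (up an octave) is G.
Counting 9 letters and 14 half steps from F gives a major ninth.

M9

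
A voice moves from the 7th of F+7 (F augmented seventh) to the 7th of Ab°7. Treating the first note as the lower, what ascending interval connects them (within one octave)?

d3

The 7th of F+7 (F augmented seventh) is Eb; the 7th of Ab°7 is Gbb.
From Eb to Gbb: 2 semitones over a third = diminished.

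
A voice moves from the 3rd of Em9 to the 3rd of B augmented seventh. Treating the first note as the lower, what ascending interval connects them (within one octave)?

augmented fifth

The 3rd of Em9 is G; the 3rd of B augmented seventh is D♯.
From G to D♯: 8 semitones over a fifth = augmented.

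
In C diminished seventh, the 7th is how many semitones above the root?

9

Spelling the chord: C-Eb-Gb-Bbb.
C to Bbb is a diminished seventh: 9 semitones.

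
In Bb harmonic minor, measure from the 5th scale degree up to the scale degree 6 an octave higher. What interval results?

Bb harmonic minor: Bb C Db Eb F Gb A.
So we need the interval from F up to Gb.
9 letter names make it a ninth; at 13 semitones (a half step narrower than major) the quality is minor.

m9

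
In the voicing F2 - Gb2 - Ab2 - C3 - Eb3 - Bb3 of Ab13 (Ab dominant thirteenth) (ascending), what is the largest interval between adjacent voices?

perfect fifth

Adjacent intervals: F2→Gb2 = minor second; Gb2→Ab2 = major second; Ab2→C3 = major third; C3→Eb3 = minor third; Eb3→Bb3 = perfect fifth.
The largest is Eb3 to Bb3, a perfect fifth (7 semitones).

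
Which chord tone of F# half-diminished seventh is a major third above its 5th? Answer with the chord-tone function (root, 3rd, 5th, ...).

The chord tones of F#ø7 are F#, A, C, E.
The 5th is C. A major third above C is E.
E is the chord's 7th.

7th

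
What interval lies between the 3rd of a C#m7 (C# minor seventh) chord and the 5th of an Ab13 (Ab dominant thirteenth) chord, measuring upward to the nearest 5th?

The 3rd of C#m7 (C# minor seventh) is E; the 5th of Ab13 (Ab dominant thirteenth) is Eb.
E up to Eb is 11 semitones, a half step narrower than a perfect octave, so the interval is diminished.

diminished octave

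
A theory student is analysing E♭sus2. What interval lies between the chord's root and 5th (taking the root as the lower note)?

perfect 5th

E♭sus2 is spelled E♭-F-B♭.
That puts E♭ below B♭.
Counting 5 letters and 7 half steps from E♭ gives a perfect fifth.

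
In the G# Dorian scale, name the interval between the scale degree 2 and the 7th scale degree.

minor sixth

G# dorian: G# A# B C# D# E# F#.
That puts A# below F#.
6 letter names make it a sixth; at 8 semitones (a half step narrower than major) the quality is minor.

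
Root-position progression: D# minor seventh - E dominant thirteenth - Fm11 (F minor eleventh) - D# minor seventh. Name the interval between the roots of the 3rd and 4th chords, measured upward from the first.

The roots are F and D#.
6 letter names make it a sixth; at 10 semitones (a half step wider than major) the quality is augmented.

A6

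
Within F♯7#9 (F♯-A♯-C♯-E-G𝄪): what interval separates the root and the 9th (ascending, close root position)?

augmented 9th

So we need the interval from F♯ up to G𝄪.
From F♯ to G𝄪: 15 semitones over a ninth = augmented.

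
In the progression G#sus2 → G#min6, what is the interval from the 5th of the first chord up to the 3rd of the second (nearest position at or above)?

m6

The 5th of G#sus2 is D#; the 3rd of G#min6 is B.
6 letter names make it a sixth; at 8 semitones (a half step narrower than major) the quality is minor.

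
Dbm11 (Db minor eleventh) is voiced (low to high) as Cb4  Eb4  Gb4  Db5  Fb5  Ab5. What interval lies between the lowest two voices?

Those voices are Cb4 and Eb4.
From Cb to Eb is 4 semitones, exactly the major third.

major third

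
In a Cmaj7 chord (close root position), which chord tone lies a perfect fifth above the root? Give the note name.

G

Cmaj7 (C major seventh): C E G B.
The root is C. A perfect fifth above C is G.
G is the chord's 5th.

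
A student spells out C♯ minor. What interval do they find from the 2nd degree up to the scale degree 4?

m3

Spelling C♯ minor: C♯ D♯ E F♯ G♯ A B.
The 2nd degree is D♯ and the degree 4 is F♯.
D♯ up to F♯ is 3 semitones, a half step narrower than a major third, so the interval is minor.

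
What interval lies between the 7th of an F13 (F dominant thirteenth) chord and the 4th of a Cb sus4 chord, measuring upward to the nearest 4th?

minor 2nd

F13 (F dominant thirteenth) has Eb as its 7th, and Cb sus4 has Fb as its 4th.
From Eb to Fb: 1 semitone over a second = minor.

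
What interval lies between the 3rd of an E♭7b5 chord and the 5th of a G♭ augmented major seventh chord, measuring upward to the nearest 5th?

E♭7b5 has G as its 3rd, and G♭ augmented major seventh has D as its 5th.
G up to D spans 5 letter names and 7 semitones — a perfect fifth.

P5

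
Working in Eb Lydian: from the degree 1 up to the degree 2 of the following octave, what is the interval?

Eb lydian: Eb F G A Bb C D.
So we need the interval from Eb up to F.
Eb up to F spans 9 letter names and 14 semitones — a major ninth.

major 9th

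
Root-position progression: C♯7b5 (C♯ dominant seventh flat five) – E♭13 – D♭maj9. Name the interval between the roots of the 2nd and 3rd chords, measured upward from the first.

minor seventh

The roots are E♭ and D♭.
E♭ up to D♭ is 10 semitones, a half step narrower than a major seventh, so the interval is minor.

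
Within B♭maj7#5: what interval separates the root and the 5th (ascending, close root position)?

B♭ augmented major seventh: B♭-D-F♯-A.
So we need the interval from B♭ up to F♯.
5 letter names make it a fifth; at 8 semitones (a half step wider than perfect) the quality is augmented.

augmented 5th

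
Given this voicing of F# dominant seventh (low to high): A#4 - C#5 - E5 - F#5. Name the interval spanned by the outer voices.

m6

The outer voices are A#4 and F#5.
6 letter names make it a sixth; at 8 semitones (a half step narrower than major) the quality is minor.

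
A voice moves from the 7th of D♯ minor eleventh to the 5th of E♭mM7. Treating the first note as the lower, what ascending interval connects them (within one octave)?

diminished 7th

D♯ minor eleventh has C♯ as its 7th, and E♭mM7 has B♭ as its 5th.
From C♯ to B♭: 9 semitones over a seventh = diminished.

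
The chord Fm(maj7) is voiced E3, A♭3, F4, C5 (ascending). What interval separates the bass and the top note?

minor thirteenth

The outer voices are E3 and C5.
E up to C is 20 semitones, a half step narrower than a major thirteenth, so the interval is minor.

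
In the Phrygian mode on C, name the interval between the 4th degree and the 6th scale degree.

minor third

C phrygian: C Db Eb F G Ab Bb.
4th degree = F; 6th scale degree = Ab.
F up to Ab is 3 semitones, a half step narrower than a major third, so the interval is minor.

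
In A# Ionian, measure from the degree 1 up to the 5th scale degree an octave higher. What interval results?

perfect twelfth

The scale runs A# B# C## D# E# F## G##.
Degree 1 = A#; scale degree 5 (up an octave) = E#.
Counting 12 letters and 19 half steps from A# gives a perfect twelfth.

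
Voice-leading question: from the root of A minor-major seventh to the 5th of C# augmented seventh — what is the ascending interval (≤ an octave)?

A minor-major seventh has A as its root, and C# augmented seventh has G## as its 5th.
From A to G##: 12 semitones over a seventh = augmented.

augmented seventh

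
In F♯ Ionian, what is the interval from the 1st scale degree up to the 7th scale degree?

major seventh

Spelling F♯ Ionian: F♯ G♯ A♯ B C♯ D♯ E♯.
The 1st scale degree is F♯ and the scale degree 7 is E♯.
F♯ up to E♯ spans 7 letter names and 11 semitones — a major seventh.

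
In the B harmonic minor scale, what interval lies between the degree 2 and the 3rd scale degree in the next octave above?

minor ninth

B harmonic minor: B C♯ D E F♯ G A♯.
Degree 2 = C♯; 3rd degree (up an octave) = D.
9 letter names make it a ninth; at 13 semitones (a half step narrower than major) the quality is minor.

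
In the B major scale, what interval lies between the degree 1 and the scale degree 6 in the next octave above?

major thirteenth

B major: B C♯ D♯ E F♯ G♯ A♯.
The degree 1 is B and the degree 6 (up an octave) is G♯.
From B to G♯ is 21 semitones, exactly the major thirteenth.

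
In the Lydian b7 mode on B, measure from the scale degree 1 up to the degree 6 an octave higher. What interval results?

major thirteenth

Spelling the Lydian b7 mode on B: B C# D# E# F# G# A.
Scale degree 1 = B; degree 6 (up an octave) = G#.
From B to G# is 21 semitones, exactly the major thirteenth.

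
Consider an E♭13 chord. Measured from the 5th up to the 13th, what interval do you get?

E♭13 (E♭ dominant thirteenth): E♭–G–B♭–D♭–F–C.
The 5th is B♭ and the 13th is C.
Counting 9 letters and 14 half steps from B♭ gives a major ninth.

major 9th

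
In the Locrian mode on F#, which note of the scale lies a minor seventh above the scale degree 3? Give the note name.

G

The scale is F# G A B C D E.
The scale degree 3 is A; a minor seventh above that is G — scale degree 2.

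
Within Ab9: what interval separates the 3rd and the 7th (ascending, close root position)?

d5

Ab9 is spelled Ab, C, Eb, Gb, Bb.
So we need the interval from C up to Gb.
From C to Gb: 6 semitones over a fifth = diminished.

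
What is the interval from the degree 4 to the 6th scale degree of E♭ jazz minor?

Spelling E♭ jazz minor: E♭ F G♭ A♭ B♭ C D.
Degree 4 = A♭; 6th scale degree = C.
From A♭ to C is 4 semitones, exactly the major third.

major third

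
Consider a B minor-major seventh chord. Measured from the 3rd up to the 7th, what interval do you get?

Bm(maj7) (B minor-major seventh) is spelled B, D, F♯, A♯.
The 3rd is D and the 7th is A♯.
D up to A♯ is 8 semitones, a half step wider than a perfect fifth, so the interval is augmented.

augmented 5th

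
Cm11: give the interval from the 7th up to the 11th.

Spelling the chord: C–E♭–G–B♭–D–F.
7th = B♭; 11th = F.
B♭ up to F spans 5 letter names and 7 semitones — a perfect fifth.

P5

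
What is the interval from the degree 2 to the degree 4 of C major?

Spelling C major: C D E F G A B.
The degree 2 is D and the 4th scale degree is F.
3 letter names make it a third; at 3 semitones (a half step narrower than major) the quality is minor.

m3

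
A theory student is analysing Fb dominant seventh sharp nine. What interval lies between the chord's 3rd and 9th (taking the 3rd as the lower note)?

major 7th

Fb7#9 is spelled Fb-Ab-Cb-Ebb-G.
That puts Ab below G.
Ab up to G spans 7 letter names and 11 semitones — a major seventh.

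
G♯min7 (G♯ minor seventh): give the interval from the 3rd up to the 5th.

M3

G♯min7 (G♯ minor seventh) is spelled G♯-B-D♯-F♯.
That puts B below D♯.
From B to D♯ is 4 semitones, exactly the major third.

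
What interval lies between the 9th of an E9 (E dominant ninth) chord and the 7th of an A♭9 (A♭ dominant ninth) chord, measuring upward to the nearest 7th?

d2

E9 (E dominant ninth) has F♯ as its 9th, and A♭9 (A♭ dominant ninth) has G♭ as its 7th.
2 letter names make it a second; at 0 semitones (a whole step narrower than major) the quality is diminished.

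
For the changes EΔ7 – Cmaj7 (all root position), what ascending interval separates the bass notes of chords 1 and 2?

The roots are E and C.
E up to C is 8 semitones, a half step narrower than a major sixth, so the interval is minor.

minor sixth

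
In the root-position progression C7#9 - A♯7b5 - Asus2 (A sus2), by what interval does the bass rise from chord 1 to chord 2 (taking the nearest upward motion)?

The roots are C and A♯.
6 letter names make it a sixth; at 10 semitones (a half step wider than major) the quality is augmented.

augmented 6th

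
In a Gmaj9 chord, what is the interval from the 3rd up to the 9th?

Gmaj9 is spelled G–B–D–F#–A.
The 3rd is B and the 9th is A.
B up to A is 10 semitones, a half step narrower than a major seventh, so the interval is minor.

minor seventh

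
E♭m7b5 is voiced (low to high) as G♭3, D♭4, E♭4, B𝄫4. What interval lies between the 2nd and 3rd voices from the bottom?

Those voices are D♭4 and E♭4.
D♭ up to E♭ spans 2 letter names and 2 semitones — a major second.

M2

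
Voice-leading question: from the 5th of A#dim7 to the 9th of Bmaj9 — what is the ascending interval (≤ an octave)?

The 5th of A#dim7 is E; the 9th of Bmaj9 is C#.
Counting 6 letters and 9 half steps from E gives a major sixth.

major sixth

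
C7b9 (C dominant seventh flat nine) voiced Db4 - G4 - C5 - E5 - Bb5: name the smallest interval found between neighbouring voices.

Adjacent intervals: Db4→G4 = augmented fourth; G4→C5 = perfect fourth; C5→E5 = major third; E5→Bb5 = diminished fifth.
The smallest is C5 to E5, a major third (4 semitones).

major 3rd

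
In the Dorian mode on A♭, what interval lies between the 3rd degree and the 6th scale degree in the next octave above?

A♭ dorian: A♭ B♭ C♭ D♭ E♭ F G♭.
The 3rd degree is C♭ and the 6th degree (up an octave) is F.
11 letter names make it an eleventh; at 18 semitones (a half step wider than perfect) the quality is augmented.

augmented eleventh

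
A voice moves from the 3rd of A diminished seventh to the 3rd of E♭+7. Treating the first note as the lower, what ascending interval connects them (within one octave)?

A diminished seventh has C as its 3rd, and E♭+7 has G as its 3rd.
From C to G is 7 semitones, exactly the perfect fifth.

P5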